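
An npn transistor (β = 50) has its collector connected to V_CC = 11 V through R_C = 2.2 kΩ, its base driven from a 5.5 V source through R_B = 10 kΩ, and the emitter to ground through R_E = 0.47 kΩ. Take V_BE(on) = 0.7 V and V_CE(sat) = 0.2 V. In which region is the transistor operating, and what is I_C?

Assume active: I_B = (5.5 − 0.7)/(10 + 51×0.47) = 0.141 mA, I_C = β·I_B = 7.07 mA.
Then V_CE = 11 − 7.07×2.2 − 7.21×0.47 = -7.93 V < 0.2 V — the active assumption fails.
Re-solve with V_CE = 0.2 V. KCL at the emitter: V_E/R_E = (V_BB−0.7−V_E)/R_B + (V_CC−0.2−V_E)/R_C, giving V_E = 2.01 V.
I_C = (V_CC − 0.2 − V_E)/R_C = (10.8 − 2.01)/2.2 = 4 mA.
Check: I_B = (4.8 − 2.01)/10 = 0.279 mA, and β·I_B = 14 mA > I_C, confirming saturation.

saturation; I_C ≈ 4 mA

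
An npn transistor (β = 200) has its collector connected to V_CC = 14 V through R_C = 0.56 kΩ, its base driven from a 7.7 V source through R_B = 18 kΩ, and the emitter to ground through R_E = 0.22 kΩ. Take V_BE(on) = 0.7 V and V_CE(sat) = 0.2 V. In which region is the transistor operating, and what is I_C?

saturation; I_C ≈ 18 mA

Assume active: I_B = (7.7 − 0.7)/(18 + 201×0.22) = 0.113 mA, I_C = β·I_B = 22.5 mA.
Then V_CE = 14 − 22.5×0.56 − 22.6×0.22 = -3.58 V < 0.2 V — the active assumption fails.
Re-solve with V_CE = 0.2 V. KCL at the emitter: V_E/R_E = (V_BB−0.7−V_E)/R_B + (V_CC−0.2−V_E)/R_C, giving V_E = 3.92 V.
I_C = (V_CC − 0.2 − V_E)/R_C = (13.8 − 3.92)/0.56 = 17.6 mA.
Check: I_B = (7 − 3.92)/18 = 0.171 mA, and β·I_B = 34.2 mA > I_C, confirming saturation.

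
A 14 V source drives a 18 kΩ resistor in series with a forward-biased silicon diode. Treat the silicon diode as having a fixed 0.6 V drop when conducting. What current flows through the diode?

KVL around the loop: 14 = V_D + I·R = 0.6 + I × 18 kΩ.
So I = (14 − 0.6) / 18 kΩ = 13.4 / 18 = 0.744 mA.

I ≈ 0.74 mA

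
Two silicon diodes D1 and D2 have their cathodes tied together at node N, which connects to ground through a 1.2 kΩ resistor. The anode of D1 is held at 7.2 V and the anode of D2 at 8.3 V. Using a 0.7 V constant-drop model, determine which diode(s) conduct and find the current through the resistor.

Assume both conduct. Then node N would need to be at both 7.2−0.7 = 6.5 V and 8.3−0.7 = 7.6 V, which is impossible.
Assume only D2 conducts: V_N = 8.3 − 0.7 = 7.6 V, so I_R = 7.6/1.2 = 6.33 mA.
Check D1: its anode-to-cathode voltage is 7.2 − 7.6 = -0.4 V < 0.7 V, so it is off. The assumption is consistent.

Only D2 conducts; I_R ≈ 6.3 mA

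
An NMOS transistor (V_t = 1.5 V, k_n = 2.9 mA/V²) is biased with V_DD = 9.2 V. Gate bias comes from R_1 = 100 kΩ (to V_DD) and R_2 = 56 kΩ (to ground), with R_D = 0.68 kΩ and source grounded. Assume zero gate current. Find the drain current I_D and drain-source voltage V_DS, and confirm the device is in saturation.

V_G = V_DD·R_2/(R_1+R_2) = 9.2×56/156 = 3.3 V. With the source grounded, V_GS = V_G = 3.3 V.
Assume saturation: I_D = (k_n/2)(V_GS − V_t)² = (2.9/2)×(3.3 − 1.5)² = 1.45×1.8² = 4.71 mA.
V_DS = V_DD − I_D·R_D = 9.2 − 4.71×0.68 = 6 V.
Saturation requires V_DS ≥ V_GS − V_t = 1.8 V; 6 ≥ 1.8 ✓.

I_D ≈ 4.7 mA, V_DS ≈ 6 V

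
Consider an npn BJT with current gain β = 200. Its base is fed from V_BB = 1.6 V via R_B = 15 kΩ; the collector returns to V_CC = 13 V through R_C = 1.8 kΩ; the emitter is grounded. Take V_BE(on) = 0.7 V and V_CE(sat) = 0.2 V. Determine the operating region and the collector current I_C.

saturation; I_C ≈ 7.1 mA

Assume active: I_B = (1.6 − 0.7)/15 = 0.06 mA, giving I_C = β·I_B = 12 mA.
But then V_CE = 13 − 12×1.8 = -8.6 V < V_CE(sat) = 0.2 V — impossible in the active region.
So the transistor is saturated. With V_CE = 0.2 V, I_C = (V_CC − 0.2)/R_C = 12.8/1.8 = 7.11 mA.
Check: β·I_B = 12 mA > I_C = 7.11 mA, confirming saturation.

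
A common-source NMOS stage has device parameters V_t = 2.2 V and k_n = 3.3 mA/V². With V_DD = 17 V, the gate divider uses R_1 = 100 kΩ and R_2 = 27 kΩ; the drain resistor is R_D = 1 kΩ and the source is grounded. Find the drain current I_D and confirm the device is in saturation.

V_G = V_DD·R_2/(R_1+R_2) = 17×27/127 = 3.61 V. With the source grounded, V_GS = V_G = 3.61 V.
Assume saturation: I_D = (k_n/2)(V_GS − V_t)² = (3.3/2)×(3.61 − 2.2)² = 1.65×1.41² = 3.3 mA.
V_DS = V_DD − I_D·R_D = 17 − 3.3×1 = 13.7 V.
Saturation requires V_DS ≥ V_GS − V_t = 1.41 V; 13.7 ≥ 1.41 ✓.

I_D ≈ 3.3 mA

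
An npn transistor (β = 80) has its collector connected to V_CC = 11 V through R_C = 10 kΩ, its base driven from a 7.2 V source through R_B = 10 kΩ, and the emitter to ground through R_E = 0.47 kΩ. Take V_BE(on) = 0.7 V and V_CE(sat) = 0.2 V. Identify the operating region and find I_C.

Assume active: I_B = (7.2 − 0.7)/(10 + 81×0.47) = 0.135 mA, I_C = β·I_B = 10.8 mA.
Then V_CE = 11 − 10.8×10 − 11×0.47 = -102 V < 0.2 V — the active assumption fails.
Re-solve with V_CE = 0.2 V. KCL at the emitter: V_E/R_E = (V_BB−0.7−V_E)/R_B + (V_CC−0.2−V_E)/R_C, giving V_E = 0.743 V.
I_C = (V_CC − 0.2 − V_E)/R_C = (10.8 − 0.743)/10 = 1.01 mA.
Check: I_B = (6.5 − 0.743)/10 = 0.576 mA, and β·I_B = 46.1 mA > I_C, confirming saturation.

saturation; I_C ≈ 1 mA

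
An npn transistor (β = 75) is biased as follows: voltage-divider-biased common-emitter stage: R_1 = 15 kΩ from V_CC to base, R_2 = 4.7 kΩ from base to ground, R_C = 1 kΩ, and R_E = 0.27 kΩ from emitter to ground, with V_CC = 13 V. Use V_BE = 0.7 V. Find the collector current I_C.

I_C ≈ 7.5 mA

Thevenize the base divider: V_Th = V_CC·R_2/(R_1+R_2) = 13×4.7/19.7 = 3.1 V, R_Th = R_1‖R_2 = 3.58 kΩ.
Base-emitter loop: V_Th = I_B·R_Th + V_BE + (β+1)I_B·R_E, so I_B = (3.1 − 0.7) / (3.58 + 76×0.27) = 0.0997 mA.
I_C = β·I_B = 75×0.0997 = 7.47 mA, and I_E = (β+1)I_B = 7.57 mA.
V_CE = V_CC − I_C·R_C − I_E·R_E = 13 − 7.47×1 − 7.57×0.27 = 3.48 V.
V_CE = 3.48 V > 0.2 V confirms active-region operation.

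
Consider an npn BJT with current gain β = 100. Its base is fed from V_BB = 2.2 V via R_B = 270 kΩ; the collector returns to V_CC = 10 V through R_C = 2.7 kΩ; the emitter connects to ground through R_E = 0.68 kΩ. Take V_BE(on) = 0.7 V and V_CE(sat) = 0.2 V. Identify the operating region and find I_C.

Assume active. Base-emitter loop: I_B = (V_BB − V_BE)/(R_B + (β+1)R_E) = (2.2 − 0.7)/(270 + 101×0.68) = 0.00443 mA.
I_C = β·I_B = 100×0.00443 = 0.443 mA.
V_CE = V_CC − I_C·R_C − I_E·R_E = 10 − 0.443×2.7 − 0.447×0.68 = 8.5 V > V_CE(sat), so the active-region assumption holds.

active; I_C ≈ 0.44 mA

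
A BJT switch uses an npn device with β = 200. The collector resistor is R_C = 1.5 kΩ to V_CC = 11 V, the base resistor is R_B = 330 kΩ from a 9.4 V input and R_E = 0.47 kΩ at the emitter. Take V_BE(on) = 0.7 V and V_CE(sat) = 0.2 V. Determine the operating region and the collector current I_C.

Assume active. Base-emitter loop: I_B = (V_BB − V_BE)/(R_B + (β+1)R_E) = (9.4 − 0.7)/(330 + 201×0.47) = 0.0205 mA.
I_C = β·I_B = 200×0.0205 = 4.1 mA.
V_CE = V_CC − I_C·R_C − I_E·R_E = 11 − 4.1×1.5 − 4.12×0.47 = 2.91 V > V_CE(sat), so the active-region assumption holds.

active; I_C ≈ 4.1 mA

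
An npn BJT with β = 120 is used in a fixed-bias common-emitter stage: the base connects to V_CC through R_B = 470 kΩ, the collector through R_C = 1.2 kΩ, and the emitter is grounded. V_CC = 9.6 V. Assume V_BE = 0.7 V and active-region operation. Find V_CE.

Base loop: V_CC = I_B·R_B + V_BE, so I_B = (9.6 − 0.7)/470 kΩ = 0.0189 mA.
In the active region I_C = β·I_B = 120 × 0.0189 = 2.27 mA.
Collector loop: V_CE = V_CC − I_C·R_C = 9.6 − 2.27×1.2 = 6.87 V.
Since V_CE = 6.87 V > V_CE(sat) ≈ 0.2 V, the transistor is in the active region as assumed.

V_CE ≈ 6.9 V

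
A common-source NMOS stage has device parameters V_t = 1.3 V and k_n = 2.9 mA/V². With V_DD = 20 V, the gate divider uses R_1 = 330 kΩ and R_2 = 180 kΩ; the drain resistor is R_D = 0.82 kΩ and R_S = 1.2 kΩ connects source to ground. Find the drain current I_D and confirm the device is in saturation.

I_D ≈ 3.5 mA

V_G = V_DD·R_2/(R_1+R_2) = 20×180/510 = 7.06 V.
Assume saturation: I_D = (k_n/2)(V_GS − V_t)² with V_GS = V_G − I_D·R_S = 7.06 − 1.2·I_D.
Substituting gives 2.09·I_D² − 21·I_D + 48.1 = 0, with roots I_D = 3.5 or 6.57 mA.
The root I_D = 6.57 mA gives V_GS = -0.829 V ≤ V_t, so take I_D = 3.5 mA.
Then V_GS = 2.85 V and V_DS = V_DD − I_D(R_D+R_S) = 20 − 3.5×2.02 = 12.9 V.
Saturation requires V_DS ≥ V_GS − V_t = 1.55 V; 12.9 ≥ 1.55 ✓.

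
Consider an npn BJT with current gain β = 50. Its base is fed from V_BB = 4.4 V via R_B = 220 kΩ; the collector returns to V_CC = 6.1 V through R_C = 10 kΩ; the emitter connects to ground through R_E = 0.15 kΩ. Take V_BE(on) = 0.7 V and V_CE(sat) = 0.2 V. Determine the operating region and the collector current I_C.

saturation; I_C ≈ 0.58 mA

Assume active: I_B = (4.4 − 0.7)/(220 + 51×0.15) = 0.0163 mA, I_C = β·I_B = 0.813 mA.
Then V_CE = 6.1 − 0.813×10 − 0.829×0.15 = -2.15 V < 0.2 V — the active assumption fails.
Re-solve with V_CE = 0.2 V. KCL at the emitter: V_E/R_E = (V_BB−0.7−V_E)/R_B + (V_CC−0.2−V_E)/R_C, giving V_E = 0.0896 V.
I_C = (V_CC − 0.2 − V_E)/R_C = (5.9 − 0.0896)/10 = 0.581 mA.
Check: I_B = (3.7 − 0.0896)/220 = 0.0164 mA, and β·I_B = 0.821 mA > I_C, confirming saturation.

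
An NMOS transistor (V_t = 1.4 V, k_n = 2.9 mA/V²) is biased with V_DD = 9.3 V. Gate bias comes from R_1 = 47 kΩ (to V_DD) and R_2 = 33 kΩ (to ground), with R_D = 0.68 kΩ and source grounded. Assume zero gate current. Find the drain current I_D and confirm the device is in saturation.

V_G = V_DD·R_2/(R_1+R_2) = 9.3×33/80 = 3.84 V. With the source grounded, V_GS = V_G = 3.84 V.
Assume saturation: I_D = (k_n/2)(V_GS − V_t)² = (2.9/2)×(3.84 − 1.4)² = 1.45×2.44² = 8.61 mA.
V_DS = V_DD − I_D·R_D = 9.3 − 8.61×0.68 = 3.45 V.
Saturation requires V_DS ≥ V_GS − V_t = 2.44 V; 3.45 ≥ 2.44 ✓.

I_D ≈ 8.6 mA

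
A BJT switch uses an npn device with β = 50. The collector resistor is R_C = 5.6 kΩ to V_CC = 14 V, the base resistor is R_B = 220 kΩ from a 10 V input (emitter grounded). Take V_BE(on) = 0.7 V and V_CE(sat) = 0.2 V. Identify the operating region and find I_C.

active; I_C ≈ 2.1 mA

Assume active. Base-emitter loop: I_B = (V_BB − V_BE)/R_B = (10 − 0.7)/220 = 0.0423 mA.
I_C = β·I_B = 50×0.0423 = 2.11 mA.
V_CE = V_CC − I_C·R_C = 14 − 2.11×5.6 = 2.16 V > V_CE(sat), so the active-region assumption holds.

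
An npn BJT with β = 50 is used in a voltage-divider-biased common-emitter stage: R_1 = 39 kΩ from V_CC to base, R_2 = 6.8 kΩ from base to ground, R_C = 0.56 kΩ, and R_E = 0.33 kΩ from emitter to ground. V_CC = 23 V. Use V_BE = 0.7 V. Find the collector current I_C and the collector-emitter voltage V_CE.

Thevenize the base divider: V_Th = V_CC·R_2/(R_1+R_2) = 23×6.8/45.8 = 3.41 V, R_Th = R_1‖R_2 = 5.79 kΩ.
Base-emitter loop: V_Th = I_B·R_Th + V_BE + (β+1)I_B·R_E, so I_B = (3.41 − 0.7) / (5.79 + 51×0.33) = 0.12 mA.
I_C = β·I_B = 50×0.12 = 6 mA, and I_E = (β+1)I_B = 6.12 mA.
V_CE = V_CC − I_C·R_C − I_E·R_E = 23 − 6×0.56 − 6.12×0.33 = 17.6 V.
V_CE = 17.6 V > 0.2 V confirms active-region operation.

I_C ≈ 6 mA, V_CE ≈ 18 V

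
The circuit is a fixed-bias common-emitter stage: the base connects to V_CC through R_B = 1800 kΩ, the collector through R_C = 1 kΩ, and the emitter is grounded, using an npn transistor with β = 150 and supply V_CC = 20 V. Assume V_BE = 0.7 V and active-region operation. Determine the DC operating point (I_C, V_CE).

Base loop: V_CC = I_B·R_B + V_BE, so I_B = (20 − 0.7)/1800 kΩ = 0.0107 mA.
In the active region I_C = β·I_B = 150 × 0.0107 = 1.61 mA.
Collector loop: V_CE = V_CC − I_C·R_C = 20 − 1.61×1 = 18.4 V.
Since V_CE = 18.4 V > V_CE(sat) ≈ 0.2 V, the transistor is in the active region as assumed.

I_C ≈ 1.6 mA, V_CE ≈ 18 V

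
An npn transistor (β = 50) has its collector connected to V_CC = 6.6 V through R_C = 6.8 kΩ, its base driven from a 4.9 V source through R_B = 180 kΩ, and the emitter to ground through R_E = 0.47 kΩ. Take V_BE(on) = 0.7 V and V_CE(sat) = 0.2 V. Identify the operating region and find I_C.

Assume active: I_B = (4.9 − 0.7)/(180 + 51×0.47) = 0.0206 mA, I_C = β·I_B = 1.03 mA.
Then V_CE = 6.6 − 1.03×6.8 − 1.05×0.47 = -0.895 V < 0.2 V — the active assumption fails.
Re-solve with V_CE = 0.2 V. KCL at the emitter: V_E/R_E = (V_BB−0.7−V_E)/R_B + (V_CC−0.2−V_E)/R_C, giving V_E = 0.423 V.
I_C = (V_CC − 0.2 − V_E)/R_C = (6.4 − 0.423)/6.8 = 0.879 mA.
Check: I_B = (4.2 − 0.423)/180 = 0.021 mA, and β·I_B = 1.05 mA > I_C, confirming saturation.

saturation; I_C ≈ 0.88 mA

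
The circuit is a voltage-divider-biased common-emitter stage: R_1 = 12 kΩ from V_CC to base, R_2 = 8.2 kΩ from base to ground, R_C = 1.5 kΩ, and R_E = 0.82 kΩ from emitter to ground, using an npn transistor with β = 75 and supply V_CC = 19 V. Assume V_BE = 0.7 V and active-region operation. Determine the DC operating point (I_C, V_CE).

Thevenize the base divider: V_Th = V_CC·R_2/(R_1+R_2) = 19×8.2/20.2 = 7.71 V, R_Th = R_1‖R_2 = 4.87 kΩ.
Base-emitter loop: V_Th = I_B·R_Th + V_BE + (β+1)I_B·R_E, so I_B = (7.71 − 0.7) / (4.87 + 76×0.82) = 0.104 mA.
I_C = β·I_B = 75×0.104 = 7.83 mA, and I_E = (β+1)I_B = 7.93 mA.
V_CE = V_CC − I_C·R_C − I_E·R_E = 19 − 7.83×1.5 − 7.93×0.82 = 0.754 V.
V_CE = 0.754 V > 0.2 V confirms active-region operation.

I_C ≈ 7.8 mA, V_CE ≈ 0.75 V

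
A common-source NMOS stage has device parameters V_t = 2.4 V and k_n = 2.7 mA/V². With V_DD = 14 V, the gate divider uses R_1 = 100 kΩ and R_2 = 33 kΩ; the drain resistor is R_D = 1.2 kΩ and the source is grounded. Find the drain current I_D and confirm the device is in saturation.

I_D ≈ 1.6 mA

V_G = V_DD·R_2/(R_1+R_2) = 14×33/133 = 3.47 V. With the source grounded, V_GS = V_G = 3.47 V.
Assume saturation: I_D = (k_n/2)(V_GS − V_t)² = (2.7/2)×(3.47 − 2.4)² = 1.35×1.07² = 1.56 mA.
V_DS = V_DD − I_D·R_D = 14 − 1.56×1.2 = 12.1 V.
Saturation requires V_DS ≥ V_GS − V_t = 1.07 V; 12.1 ≥ 1.07 ✓.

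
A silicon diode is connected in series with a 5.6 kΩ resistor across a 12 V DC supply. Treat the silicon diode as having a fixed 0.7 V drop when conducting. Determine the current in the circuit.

KVL around the loop: 12 = V_D + I·R = 0.7 + I × 5.6 kΩ.
So I = (12 − 0.7) / 5.6 kΩ = 11.3 / 5.6 = 2.02 mA.

I ≈ 2 mA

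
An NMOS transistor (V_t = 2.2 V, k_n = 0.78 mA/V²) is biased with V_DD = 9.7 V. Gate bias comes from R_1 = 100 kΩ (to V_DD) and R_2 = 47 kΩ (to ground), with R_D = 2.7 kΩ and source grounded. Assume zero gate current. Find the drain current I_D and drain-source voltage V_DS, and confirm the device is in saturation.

I_D ≈ 0.32 mA, V_DS ≈ 8.8 V

V_G = V_DD·R_2/(R_1+R_2) = 9.7×47/147 = 3.1 V. With the source grounded, V_GS = V_G = 3.1 V.
Assume saturation: I_D = (k_n/2)(V_GS − V_t)² = (0.78/2)×(3.1 − 2.2)² = 0.39×0.901² = 0.317 mA.
V_DS = V_DD − I_D·R_D = 9.7 − 0.317×2.7 = 8.84 V.
Saturation requires V_DS ≥ V_GS − V_t = 0.901 V; 8.84 ≥ 0.901 ✓.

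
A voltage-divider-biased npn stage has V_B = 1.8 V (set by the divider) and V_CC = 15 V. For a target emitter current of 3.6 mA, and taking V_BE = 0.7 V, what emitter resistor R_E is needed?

V_E = V_B − V_BE = 1.8 − 0.7 = 1.1 V.
R_E = V_E / I_E = 1.1 / 3.6 = 0.306 kΩ.

R_E ≈ 0.31 kΩ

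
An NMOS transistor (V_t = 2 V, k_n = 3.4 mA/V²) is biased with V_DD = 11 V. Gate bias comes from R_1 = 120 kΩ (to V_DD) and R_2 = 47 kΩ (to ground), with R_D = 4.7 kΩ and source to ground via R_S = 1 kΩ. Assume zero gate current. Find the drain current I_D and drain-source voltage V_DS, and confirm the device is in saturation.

V_G = V_DD·R_2/(R_1+R_2) = 11×47/167 = 3.1 V.
Assume saturation: I_D = (k_n/2)(V_GS − V_t)² with V_GS = V_G − I_D·R_S = 3.1 − 1·I_D.
Substituting gives 1.7·I_D² − 4.73·I_D + 2.04 = 0, with roots I_D = 0.535 or 2.24 mA.
The root I_D = 2.24 mA gives V_GS = 0.851 V ≤ V_t, so take I_D = 0.535 mA.
Then V_GS = 2.56 V and V_DS = V_DD − I_D(R_D+R_S) = 11 − 0.535×5.7 = 7.95 V.
Saturation requires V_DS ≥ V_GS − V_t = 0.561 V; 7.95 ≥ 0.561 ✓.

I_D ≈ 0.53 mA, V_DS ≈ 8 V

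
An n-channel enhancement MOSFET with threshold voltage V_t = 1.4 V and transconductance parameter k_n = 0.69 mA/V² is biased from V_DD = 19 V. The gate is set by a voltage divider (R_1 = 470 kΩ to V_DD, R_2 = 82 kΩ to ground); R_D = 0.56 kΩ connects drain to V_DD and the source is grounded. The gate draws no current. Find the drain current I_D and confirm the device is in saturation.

V_G = V_DD·R_2/(R_1+R_2) = 19×82/552 = 2.82 V. With the source grounded, V_GS = V_G = 2.82 V.
Assume saturation: I_D = (k_n/2)(V_GS − V_t)² = (0.69/2)×(2.82 − 1.4)² = 0.345×1.42² = 0.698 mA.
V_DS = V_DD − I_D·R_D = 19 − 0.698×0.56 = 18.6 V.
Saturation requires V_DS ≥ V_GS − V_t = 1.42 V; 18.6 ≥ 1.42 ✓.

I_D ≈ 0.7 mA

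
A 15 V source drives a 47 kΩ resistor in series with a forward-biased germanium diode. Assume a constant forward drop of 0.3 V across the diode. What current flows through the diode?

KVL around the loop: 15 = V_D + I·R = 0.3 + I × 47 kΩ.
So I = (15 − 0.3) / 47 kΩ = 14.7 / 47 = 0.313 mA.

I ≈ 0.31 mA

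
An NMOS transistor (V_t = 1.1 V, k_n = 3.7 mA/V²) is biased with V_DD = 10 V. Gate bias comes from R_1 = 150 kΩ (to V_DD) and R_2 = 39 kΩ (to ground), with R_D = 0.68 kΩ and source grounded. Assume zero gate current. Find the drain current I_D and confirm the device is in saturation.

V_G = V_DD·R_2/(R_1+R_2) = 10×39/189 = 2.06 V. With the source grounded, V_GS = V_G = 2.06 V.
Assume saturation: I_D = (k_n/2)(V_GS − V_t)² = (3.7/2)×(2.06 − 1.1)² = 1.85×0.963² = 1.72 mA.
V_DS = V_DD − I_D·R_D = 10 − 1.72×0.68 = 8.83 V.
Saturation requires V_DS ≥ V_GS − V_t = 0.963 V; 8.83 ≥ 0.963 ✓.

I_D ≈ 1.7 mA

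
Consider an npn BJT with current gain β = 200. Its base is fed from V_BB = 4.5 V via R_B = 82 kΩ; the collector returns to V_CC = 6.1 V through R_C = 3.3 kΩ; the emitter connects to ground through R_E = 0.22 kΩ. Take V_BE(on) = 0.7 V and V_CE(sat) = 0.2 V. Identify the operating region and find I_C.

saturation; I_C ≈ 1.7 mA

Assume active: I_B = (4.5 − 0.7)/(82 + 201×0.22) = 0.0301 mA, I_C = β·I_B = 6.02 mA.
Then V_CE = 6.1 − 6.02×3.3 − 6.05×0.22 = -15.1 V < 0.2 V — the active assumption fails.
Re-solve with V_CE = 0.2 V. KCL at the emitter: V_E/R_E = (V_BB−0.7−V_E)/R_B + (V_CC−0.2−V_E)/R_C, giving V_E = 0.377 V.
I_C = (V_CC − 0.2 − V_E)/R_C = (5.9 − 0.377)/3.3 = 1.67 mA.
Check: I_B = (3.8 − 0.377)/82 = 0.0417 mA, and β·I_B = 8.35 mA > I_C, confirming saturation.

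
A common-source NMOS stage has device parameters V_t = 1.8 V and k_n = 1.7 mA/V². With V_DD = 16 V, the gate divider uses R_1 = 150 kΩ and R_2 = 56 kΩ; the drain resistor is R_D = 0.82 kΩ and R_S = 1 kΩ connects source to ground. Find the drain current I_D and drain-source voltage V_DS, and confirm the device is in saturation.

I_D ≈ 1.3 mA, V_DS ≈ 14 V

V_G = V_DD·R_2/(R_1+R_2) = 16×56/206 = 4.35 V.
Assume saturation: I_D = (k_n/2)(V_GS − V_t)² with V_GS = V_G − I_D·R_S = 4.35 − 1·I_D.
Substituting gives 0.85·I_D² − 5.33·I_D + 5.53 = 0, with roots I_D = 1.31 or 4.97 mA.
The root I_D = 4.97 mA gives V_GS = -0.617 V ≤ V_t, so take I_D = 1.31 mA.
Then V_GS = 3.04 V and V_DS = V_DD − I_D(R_D+R_S) = 16 − 1.31×1.82 = 13.6 V.
Saturation requires V_DS ≥ V_GS − V_t = 1.24 V; 13.6 ≥ 1.24 ✓.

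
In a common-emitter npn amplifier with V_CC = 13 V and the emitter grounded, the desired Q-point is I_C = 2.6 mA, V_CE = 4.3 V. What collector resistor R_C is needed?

Collector loop: V_CC = I_C·R_C + V_CE.
R_C = (V_CC − V_CE)/I_C = (13 − 4.3)/2.6 = 3.35 kΩ.

R_C ≈ 3.3 kΩ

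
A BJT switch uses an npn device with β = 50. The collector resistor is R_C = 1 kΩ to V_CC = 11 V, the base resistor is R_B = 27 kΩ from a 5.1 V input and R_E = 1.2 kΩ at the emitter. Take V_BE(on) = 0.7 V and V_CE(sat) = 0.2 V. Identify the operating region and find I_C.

Assume active. Base-emitter loop: I_B = (V_BB − V_BE)/(R_B + (β+1)R_E) = (5.1 − 0.7)/(27 + 51×1.2) = 0.0499 mA.
I_C = β·I_B = 50×0.0499 = 2.49 mA.
V_CE = V_CC − I_C·R_C − I_E·R_E = 11 − 2.49×1 − 2.54×1.2 = 5.45 V > V_CE(sat), so the active-region assumption holds.

active; I_C ≈ 2.5 mA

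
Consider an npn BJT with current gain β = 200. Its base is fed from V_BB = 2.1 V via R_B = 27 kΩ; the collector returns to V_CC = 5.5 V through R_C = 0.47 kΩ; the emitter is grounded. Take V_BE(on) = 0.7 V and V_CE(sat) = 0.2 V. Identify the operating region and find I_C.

Assume active. Base-emitter loop: I_B = (V_BB − V_BE)/R_B = (2.1 − 0.7)/27 = 0.0519 mA.
I_C = β·I_B = 200×0.0519 = 10.4 mA.
V_CE = V_CC − I_C·R_C = 5.5 − 10.4×0.47 = 0.626 V > V_CE(sat), so the active-region assumption holds.

active; I_C ≈ 10 mA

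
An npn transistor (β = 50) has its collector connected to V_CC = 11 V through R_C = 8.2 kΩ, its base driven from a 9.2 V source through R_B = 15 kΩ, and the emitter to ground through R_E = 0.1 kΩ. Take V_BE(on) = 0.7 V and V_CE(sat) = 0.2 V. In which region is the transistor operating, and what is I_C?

Assume active: I_B = (9.2 − 0.7)/(15 + 51×0.1) = 0.423 mA, I_C = β·I_B = 21.1 mA.
Then V_CE = 11 − 21.1×8.2 − 21.6×0.1 = -165 V < 0.2 V — the active assumption fails.
Re-solve with V_CE = 0.2 V. KCL at the emitter: V_E/R_E = (V_BB−0.7−V_E)/R_B + (V_CC−0.2−V_E)/R_C, giving V_E = 0.185 V.
I_C = (V_CC − 0.2 − V_E)/R_C = (10.8 − 0.185)/8.2 = 1.29 mA.
Check: I_B = (8.5 − 0.185)/15 = 0.554 mA, and β·I_B = 27.7 mA > I_C, confirming saturation.

saturation; I_C ≈ 1.3 mA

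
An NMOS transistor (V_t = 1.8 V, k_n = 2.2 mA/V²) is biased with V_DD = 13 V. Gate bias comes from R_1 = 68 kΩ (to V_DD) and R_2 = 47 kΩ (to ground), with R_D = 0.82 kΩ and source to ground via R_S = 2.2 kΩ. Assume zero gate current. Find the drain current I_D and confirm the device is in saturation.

I_D ≈ 1.1 mA

V_G = V_DD·R_2/(R_1+R_2) = 13×47/115 = 5.31 V.
Assume saturation: I_D = (k_n/2)(V_GS − V_t)² with V_GS = V_G − I_D·R_S = 5.31 − 2.2·I_D.
Substituting gives 5.32·I_D² − 18·I_D + 13.6 = 0, with roots I_D = 1.14 or 2.25 mA.
The root I_D = 2.25 mA gives V_GS = 0.371 V ≤ V_t, so take I_D = 1.14 mA.
Then V_GS = 2.82 V and V_DS = V_DD − I_D(R_D+R_S) = 13 − 1.14×3.02 = 9.57 V.
Saturation requires V_DS ≥ V_GS − V_t = 1.02 V; 9.57 ≥ 1.02 ✓.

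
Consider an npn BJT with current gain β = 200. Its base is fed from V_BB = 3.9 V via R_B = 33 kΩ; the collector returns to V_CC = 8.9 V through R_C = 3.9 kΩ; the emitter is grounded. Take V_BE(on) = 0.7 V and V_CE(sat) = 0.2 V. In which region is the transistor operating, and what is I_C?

Assume active: I_B = (3.9 − 0.7)/33 = 0.097 mA, giving I_C = β·I_B = 19.4 mA.
But then V_CE = 8.9 − 19.4×3.9 = -66.7 V < V_CE(sat) = 0.2 V — impossible in the active region.
So the transistor is saturated. With V_CE = 0.2 V, I_C = (V_CC − 0.2)/R_C = 8.7/3.9 = 2.23 mA.
Check: β·I_B = 19.4 mA > I_C = 2.23 mA, confirming saturation.

saturation; I_C ≈ 2.2 mA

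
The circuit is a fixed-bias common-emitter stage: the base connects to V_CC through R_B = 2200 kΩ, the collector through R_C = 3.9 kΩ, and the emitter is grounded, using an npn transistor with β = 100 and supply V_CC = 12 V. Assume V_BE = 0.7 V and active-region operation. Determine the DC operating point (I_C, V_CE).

I_C ≈ 0.51 mA, V_CE ≈ 10 V

Base loop: V_CC = I_B·R_B + V_BE, so I_B = (12 − 0.7)/2200 kΩ = 0.00514 mA.
In the active region I_C = β·I_B = 100 × 0.00514 = 0.514 mA.
Collector loop: V_CE = V_CC − I_C·R_C = 12 − 0.514×3.9 = 10 V.
Since V_CE = 10 V > V_CE(sat) ≈ 0.2 V, the transistor is in the active region as assumed.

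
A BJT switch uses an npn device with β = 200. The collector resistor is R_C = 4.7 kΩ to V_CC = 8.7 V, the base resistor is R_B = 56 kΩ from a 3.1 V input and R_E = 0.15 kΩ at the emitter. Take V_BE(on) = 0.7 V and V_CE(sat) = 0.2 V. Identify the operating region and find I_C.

saturation; I_C ≈ 1.8 mA

Assume active: I_B = (3.1 − 0.7)/(56 + 201×0.15) = 0.0279 mA, I_C = β·I_B = 5.57 mA.
Then V_CE = 8.7 − 5.57×4.7 − 5.6×0.15 = -18.3 V < 0.2 V — the active assumption fails.
Re-solve with V_CE = 0.2 V. KCL at the emitter: V_E/R_E = (V_BB−0.7−V_E)/R_B + (V_CC−0.2−V_E)/R_C, giving V_E = 0.268 V.
I_C = (V_CC − 0.2 − V_E)/R_C = (8.5 − 0.268)/4.7 = 1.75 mA.
Check: I_B = (2.4 − 0.268)/56 = 0.0381 mA, and β·I_B = 7.61 mA > I_C, confirming saturation.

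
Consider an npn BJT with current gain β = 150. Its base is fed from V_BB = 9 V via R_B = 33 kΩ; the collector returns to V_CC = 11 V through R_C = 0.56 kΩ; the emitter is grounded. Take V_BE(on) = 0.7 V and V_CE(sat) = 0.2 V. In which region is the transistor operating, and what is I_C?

Assume active: I_B = (9 − 0.7)/33 = 0.252 mA, giving I_C = β·I_B = 37.7 mA.
But then V_CE = 11 − 37.7×0.56 = -10.1 V < V_CE(sat) = 0.2 V — impossible in the active region.
So the transistor is saturated. With V_CE = 0.2 V, I_C = (V_CC − 0.2)/R_C = 10.8/0.56 = 19.3 mA.
Check: β·I_B = 37.7 mA > I_C = 19.3 mA, confirming saturation.

saturation; I_C ≈ 19 mA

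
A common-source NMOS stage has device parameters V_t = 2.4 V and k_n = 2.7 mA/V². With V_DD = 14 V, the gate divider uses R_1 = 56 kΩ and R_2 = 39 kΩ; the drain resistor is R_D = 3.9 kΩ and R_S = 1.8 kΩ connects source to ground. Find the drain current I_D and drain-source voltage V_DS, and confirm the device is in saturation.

I_D ≈ 1.3 mA, V_DS ≈ 6.5 V

V_G = V_DD·R_2/(R_1+R_2) = 14×39/95 = 5.75 V.
Assume saturation: I_D = (k_n/2)(V_GS − V_t)² with V_GS = V_G − I_D·R_S = 5.75 − 1.8·I_D.
Substituting gives 4.37·I_D² − 17.3·I_D + 15.1 = 0, with roots I_D = 1.31 or 2.64 mA.
The root I_D = 2.64 mA gives V_GS = 1 V ≤ V_t, so take I_D = 1.31 mA.
Then V_GS = 3.39 V and V_DS = V_DD − I_D(R_D+R_S) = 14 − 1.31×5.7 = 6.52 V.
Saturation requires V_DS ≥ V_GS − V_t = 0.986 V; 6.52 ≥ 0.986 ✓.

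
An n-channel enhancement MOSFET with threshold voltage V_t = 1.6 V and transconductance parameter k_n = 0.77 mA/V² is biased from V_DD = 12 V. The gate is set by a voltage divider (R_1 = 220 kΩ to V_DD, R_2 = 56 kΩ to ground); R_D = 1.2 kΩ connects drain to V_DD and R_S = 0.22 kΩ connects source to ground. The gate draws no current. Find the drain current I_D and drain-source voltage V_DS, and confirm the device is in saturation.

I_D ≈ 0.24 mA, V_DS ≈ 12 V

V_G = V_DD·R_2/(R_1+R_2) = 12×56/276 = 2.43 V.
Assume saturation: I_D = (k_n/2)(V_GS − V_t)² with V_GS = V_G − I_D·R_S = 2.43 − 0.22·I_D.
Substituting gives 0.0186·I_D² − 1.14·I_D + 0.268 = 0, with roots I_D = 0.236 or 61 mA.
The root I_D = 61 mA gives V_GS = -11 V ≤ V_t, so take I_D = 0.236 mA.
Then V_GS = 2.38 V and V_DS = V_DD − I_D(R_D+R_S) = 12 − 0.236×1.42 = 11.7 V.
Saturation requires V_DS ≥ V_GS − V_t = 0.783 V; 11.7 ≥ 0.783 ✓.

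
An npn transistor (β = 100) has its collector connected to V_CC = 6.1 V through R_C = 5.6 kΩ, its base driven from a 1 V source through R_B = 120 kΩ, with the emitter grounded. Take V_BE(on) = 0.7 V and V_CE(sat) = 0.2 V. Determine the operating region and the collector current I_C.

Assume active. Base-emitter loop: I_B = (V_BB − V_BE)/R_B = (1 − 0.7)/120 = 0.0025 mA.
I_C = β·I_B = 100×0.0025 = 0.25 mA.
V_CE = V_CC − I_C·R_C = 6.1 − 0.25×5.6 = 4.7 V > V_CE(sat), so the active-region assumption holds.

active; I_C ≈ 0.25 mA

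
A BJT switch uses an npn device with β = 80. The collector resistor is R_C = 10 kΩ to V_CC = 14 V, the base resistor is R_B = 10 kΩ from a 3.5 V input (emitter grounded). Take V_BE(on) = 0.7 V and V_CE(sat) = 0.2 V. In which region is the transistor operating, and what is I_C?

Assume active: I_B = (3.5 − 0.7)/10 = 0.28 mA, giving I_C = β·I_B = 22.4 mA.
But then V_CE = 14 − 22.4×10 = -210 V < V_CE(sat) = 0.2 V — impossible in the active region.
So the transistor is saturated. With V_CE = 0.2 V, I_C = (V_CC − 0.2)/R_C = 13.8/10 = 1.38 mA.
Check: β·I_B = 22.4 mA > I_C = 1.38 mA, confirming saturation.

saturation; I_C ≈ 1.4 mA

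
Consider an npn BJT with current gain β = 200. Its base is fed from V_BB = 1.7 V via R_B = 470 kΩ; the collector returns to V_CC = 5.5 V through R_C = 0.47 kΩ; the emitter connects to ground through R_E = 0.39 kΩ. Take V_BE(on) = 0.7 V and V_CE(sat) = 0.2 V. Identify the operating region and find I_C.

active; I_C ≈ 0.36 mA

Assume active. Base-emitter loop: I_B = (V_BB − V_BE)/(R_B + (β+1)R_E) = (1.7 − 0.7)/(470 + 201×0.39) = 0.00182 mA.
I_C = β·I_B = 200×0.00182 = 0.365 mA.
V_CE = V_CC − I_C·R_C − I_E·R_E = 5.5 − 0.365×0.47 − 0.367×0.39 = 5.19 V > V_CE(sat), so the active-region assumption holds.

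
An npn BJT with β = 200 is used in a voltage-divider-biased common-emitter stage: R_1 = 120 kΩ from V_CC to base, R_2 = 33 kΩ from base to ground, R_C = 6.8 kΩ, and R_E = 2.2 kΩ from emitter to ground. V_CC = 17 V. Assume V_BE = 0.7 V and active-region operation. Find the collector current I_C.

I_C ≈ 1.3 mA

Thevenize the base divider: V_Th = V_CC·R_2/(R_1+R_2) = 17×33/153 = 3.67 V, R_Th = R_1‖R_2 = 25.9 kΩ.
Base-emitter loop: V_Th = I_B·R_Th + V_BE + (β+1)I_B·R_E, so I_B = (3.67 − 0.7) / (25.9 + 201×2.2) = 0.00634 mA.
I_C = β·I_B = 200×0.00634 = 1.27 mA, and I_E = (β+1)I_B = 1.27 mA.
V_CE = V_CC − I_C·R_C − I_E·R_E = 17 − 1.27×6.8 − 1.27×2.2 = 5.58 V.
V_CE = 5.58 V > 0.2 V confirms active-region operation.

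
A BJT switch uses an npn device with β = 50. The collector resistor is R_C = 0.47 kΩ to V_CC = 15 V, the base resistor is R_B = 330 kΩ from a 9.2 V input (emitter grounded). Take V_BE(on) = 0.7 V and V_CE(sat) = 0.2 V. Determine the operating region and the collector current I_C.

Assume active. Base-emitter loop: I_B = (V_BB − V_BE)/R_B = (9.2 − 0.7)/330 = 0.0258 mA.
I_C = β·I_B = 50×0.0258 = 1.29 mA.
V_CE = V_CC − I_C·R_C = 15 − 1.29×0.47 = 14.4 V > V_CE(sat), so the active-region assumption holds.

active; I_C ≈ 1.3 mA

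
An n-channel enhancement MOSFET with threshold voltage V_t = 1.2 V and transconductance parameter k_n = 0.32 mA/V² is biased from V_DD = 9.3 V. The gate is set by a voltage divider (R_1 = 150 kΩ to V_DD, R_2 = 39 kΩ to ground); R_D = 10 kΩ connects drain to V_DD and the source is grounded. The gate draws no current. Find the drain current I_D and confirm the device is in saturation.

V_G = V_DD·R_2/(R_1+R_2) = 9.3×39/189 = 1.92 V. With the source grounded, V_GS = V_G = 1.92 V.
Assume saturation: I_D = (k_n/2)(V_GS − V_t)² = (0.32/2)×(1.92 − 1.2)² = 0.16×0.719² = 0.0827 mA.
V_DS = V_DD − I_D·R_D = 9.3 − 0.0827×10 = 8.47 V.
Saturation requires V_DS ≥ V_GS − V_t = 0.719 V; 8.47 ≥ 0.719 ✓.

I_D ≈ 0.083 mA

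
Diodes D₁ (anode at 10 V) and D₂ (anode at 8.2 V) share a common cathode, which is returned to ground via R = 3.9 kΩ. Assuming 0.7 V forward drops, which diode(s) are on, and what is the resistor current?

Assume both conduct. Then node N would need to be at both 10−0.7 = 9.3 V and 8.2−0.7 = 7.5 V, which is impossible.
Assume only D₁ conducts: V_N = 10 − 0.7 = 9.3 V, so I_R = 9.3/3.9 = 2.38 mA.
Check D₂: its anode-to-cathode voltage is 8.2 − 9.3 = -1.1 V < 0.7 V, so it is off. The assumption is consistent.

Only D₁ conducts; I_R ≈ 2.4 mA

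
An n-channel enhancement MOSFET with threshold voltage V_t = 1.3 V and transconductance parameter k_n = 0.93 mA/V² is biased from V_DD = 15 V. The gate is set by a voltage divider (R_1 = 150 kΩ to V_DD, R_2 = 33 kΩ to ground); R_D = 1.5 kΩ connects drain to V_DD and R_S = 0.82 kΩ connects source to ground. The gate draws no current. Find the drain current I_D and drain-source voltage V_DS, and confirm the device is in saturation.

I_D ≈ 0.48 mA, V_DS ≈ 14 V

V_G = V_DD·R_2/(R_1+R_2) = 15×33/183 = 2.7 V.
Assume saturation: I_D = (k_n/2)(V_GS − V_t)² with V_GS = V_G − I_D·R_S = 2.7 − 0.82·I_D.
Substituting gives 0.313·I_D² − 2.07·I_D + 0.918 = 0, with roots I_D = 0.478 or 6.15 mA.
The root I_D = 6.15 mA gives V_GS = -2.34 V ≤ V_t, so take I_D = 0.478 mA.
Then V_GS = 2.31 V and V_DS = V_DD − I_D(R_D+R_S) = 15 − 0.478×2.32 = 13.9 V.
Saturation requires V_DS ≥ V_GS − V_t = 1.01 V; 13.9 ≥ 1.01 ✓.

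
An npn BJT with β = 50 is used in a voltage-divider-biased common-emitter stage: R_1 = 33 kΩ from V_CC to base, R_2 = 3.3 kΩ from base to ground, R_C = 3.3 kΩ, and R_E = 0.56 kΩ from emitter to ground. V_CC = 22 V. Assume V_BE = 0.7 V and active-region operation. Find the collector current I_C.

I_C ≈ 2.1 mA

Thevenize the base divider: V_Th = V_CC·R_2/(R_1+R_2) = 22×3.3/36.3 = 2 V, R_Th = R_1‖R_2 = 3 kΩ.
Base-emitter loop: V_Th = I_B·R_Th + V_BE + (β+1)I_B·R_E, so I_B = (2 − 0.7) / (3 + 51×0.56) = 0.0412 mA.
I_C = β·I_B = 50×0.0412 = 2.06 mA, and I_E = (β+1)I_B = 2.1 mA.
V_CE = V_CC − I_C·R_C − I_E·R_E = 22 − 2.06×3.3 − 2.1×0.56 = 14 V.
V_CE = 14 V > 0.2 V confirms active-region operation.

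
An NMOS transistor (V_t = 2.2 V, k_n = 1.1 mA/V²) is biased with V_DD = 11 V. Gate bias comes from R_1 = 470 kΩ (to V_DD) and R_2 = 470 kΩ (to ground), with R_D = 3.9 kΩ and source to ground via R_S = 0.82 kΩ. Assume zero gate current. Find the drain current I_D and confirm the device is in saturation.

I_D ≈ 1.8 mA

V_G = V_DD·R_2/(R_1+R_2) = 11×470/940 = 5.5 V.
Assume saturation: I_D = (k_n/2)(V_GS − V_t)² with V_GS = V_G − I_D·R_S = 5.5 − 0.82·I_D.
Substituting gives 0.37·I_D² − 3.98·I_D + 5.99 = 0, with roots I_D = 1.81 or 8.94 mA.
The root I_D = 8.94 mA gives V_GS = -1.83 V ≤ V_t, so take I_D = 1.81 mA.
Then V_GS = 4.01 V and V_DS = V_DD − I_D(R_D+R_S) = 11 − 1.81×4.72 = 2.45 V.
Saturation requires V_DS ≥ V_GS − V_t = 1.81 V; 2.45 ≥ 1.81 ✓.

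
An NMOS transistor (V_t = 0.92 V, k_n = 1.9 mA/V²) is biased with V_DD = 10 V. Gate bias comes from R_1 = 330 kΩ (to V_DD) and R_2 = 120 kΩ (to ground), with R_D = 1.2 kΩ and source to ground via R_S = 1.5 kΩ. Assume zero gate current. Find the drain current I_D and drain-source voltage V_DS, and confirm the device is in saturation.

V_G = V_DD·R_2/(R_1+R_2) = 10×120/450 = 2.67 V.
Assume saturation: I_D = (k_n/2)(V_GS − V_t)² with V_GS = V_G − I_D·R_S = 2.67 − 1.5·I_D.
Substituting gives 2.14·I_D² − 5.98·I_D + 2.9 = 0, with roots I_D = 0.624 or 2.17 mA.
The root I_D = 2.17 mA gives V_GS = -0.592 V ≤ V_t, so take I_D = 0.624 mA.
Then V_GS = 1.73 V and V_DS = V_DD − I_D(R_D+R_S) = 10 − 0.624×2.7 = 8.31 V.
Saturation requires V_DS ≥ V_GS − V_t = 0.811 V; 8.31 ≥ 0.811 ✓.

I_D ≈ 0.62 mA, V_DS ≈ 8.3 V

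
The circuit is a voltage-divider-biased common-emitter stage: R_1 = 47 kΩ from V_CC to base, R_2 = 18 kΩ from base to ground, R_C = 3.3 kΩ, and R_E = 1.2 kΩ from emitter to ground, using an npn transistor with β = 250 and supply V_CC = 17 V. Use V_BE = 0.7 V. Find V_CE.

V_CE ≈ 2.6 V

Thevenize the base divider: V_Th = V_CC·R_2/(R_1+R_2) = 17×18/65 = 4.71 V, R_Th = R_1‖R_2 = 13 kΩ.
Base-emitter loop: V_Th = I_B·R_Th + V_BE + (β+1)I_B·R_E, so I_B = (4.71 − 0.7) / (13 + 251×1.2) = 0.0128 mA.
I_C = β·I_B = 250×0.0128 = 3.19 mA, and I_E = (β+1)I_B = 3.2 mA.
V_CE = V_CC − I_C·R_C − I_E·R_E = 17 − 3.19×3.3 − 3.2×1.2 = 2.64 V.
V_CE = 2.64 V > 0.2 V confirms active-region operation.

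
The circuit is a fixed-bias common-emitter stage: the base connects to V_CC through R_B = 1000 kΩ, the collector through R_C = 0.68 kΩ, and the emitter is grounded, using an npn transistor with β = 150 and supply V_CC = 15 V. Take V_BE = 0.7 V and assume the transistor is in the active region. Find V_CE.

Base loop: V_CC = I_B·R_B + V_BE, so I_B = (15 − 0.7)/1000 kΩ = 0.0143 mA.
In the active region I_C = β·I_B = 150 × 0.0143 = 2.15 mA.
Collector loop: V_CE = V_CC − I_C·R_C = 15 − 2.15×0.68 = 13.5 V.
Since V_CE = 13.5 V > V_CE(sat) ≈ 0.2 V, the transistor is in the active region as assumed.

V_CE ≈ 14 V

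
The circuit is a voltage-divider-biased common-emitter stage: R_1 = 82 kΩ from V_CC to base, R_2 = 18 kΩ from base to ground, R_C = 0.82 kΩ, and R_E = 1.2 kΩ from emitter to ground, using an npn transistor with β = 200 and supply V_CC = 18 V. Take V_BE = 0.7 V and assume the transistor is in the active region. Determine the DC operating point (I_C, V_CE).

Thevenize the base divider: V_Th = V_CC·R_2/(R_1+R_2) = 18×18/100 = 3.24 V, R_Th = R_1‖R_2 = 14.8 kΩ.
Base-emitter loop: V_Th = I_B·R_Th + V_BE + (β+1)I_B·R_E, so I_B = (3.24 − 0.7) / (14.8 + 201×1.2) = 0.00992 mA.
I_C = β·I_B = 200×0.00992 = 1.98 mA, and I_E = (β+1)I_B = 1.99 mA.
V_CE = V_CC − I_C·R_C − I_E·R_E = 18 − 1.98×0.82 − 1.99×1.2 = 14 V.
V_CE = 14 V > 0.2 V confirms active-region operation.

I_C ≈ 2 mA, V_CE ≈ 14 V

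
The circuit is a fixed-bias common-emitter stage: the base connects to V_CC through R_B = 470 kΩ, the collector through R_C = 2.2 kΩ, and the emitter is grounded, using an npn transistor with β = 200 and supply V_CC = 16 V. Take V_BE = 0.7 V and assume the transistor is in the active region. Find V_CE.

V_CE ≈ 1.7 V

Base loop: V_CC = I_B·R_B + V_BE, so I_B = (16 − 0.7)/470 kΩ = 0.0326 mA.
In the active region I_C = β·I_B = 200 × 0.0326 = 6.51 mA.
Collector loop: V_CE = V_CC − I_C·R_C = 16 − 6.51×2.2 = 1.68 V.
Since V_CE = 1.68 V > V_CE(sat) ≈ 0.2 V, the transistor is in the active region as assumed.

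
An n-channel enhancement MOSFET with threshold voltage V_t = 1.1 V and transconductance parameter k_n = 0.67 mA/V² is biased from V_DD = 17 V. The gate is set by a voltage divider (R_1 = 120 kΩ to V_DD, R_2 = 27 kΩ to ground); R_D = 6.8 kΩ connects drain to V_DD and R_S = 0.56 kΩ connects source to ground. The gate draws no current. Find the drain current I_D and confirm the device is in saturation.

V_G = V_DD·R_2/(R_1+R_2) = 17×27/147 = 3.12 V.
Assume saturation: I_D = (k_n/2)(V_GS − V_t)² with V_GS = V_G − I_D·R_S = 3.12 − 0.56·I_D.
Substituting gives 0.105·I_D² − 1.76·I_D + 1.37 = 0, with roots I_D = 0.819 or 15.9 mA.
The root I_D = 15.9 mA gives V_GS = -5.79 V ≤ V_t, so take I_D = 0.819 mA.
Then V_GS = 2.66 V and V_DS = V_DD − I_D(R_D+R_S) = 17 − 0.819×7.36 = 11 V.
Saturation requires V_DS ≥ V_GS − V_t = 1.56 V; 11 ≥ 1.56 ✓.

I_D ≈ 0.82 mA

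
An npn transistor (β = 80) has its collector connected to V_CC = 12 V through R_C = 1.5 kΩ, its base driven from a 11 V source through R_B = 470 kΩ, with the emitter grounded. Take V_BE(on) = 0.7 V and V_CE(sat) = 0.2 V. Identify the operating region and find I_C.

active; I_C ≈ 1.8 mA

Assume active. Base-emitter loop: I_B = (V_BB − V_BE)/R_B = (11 − 0.7)/470 = 0.0219 mA.
I_C = β·I_B = 80×0.0219 = 1.75 mA.
V_CE = V_CC − I_C·R_C = 12 − 1.75×1.5 = 9.37 V > V_CE(sat), so the active-region assumption holds.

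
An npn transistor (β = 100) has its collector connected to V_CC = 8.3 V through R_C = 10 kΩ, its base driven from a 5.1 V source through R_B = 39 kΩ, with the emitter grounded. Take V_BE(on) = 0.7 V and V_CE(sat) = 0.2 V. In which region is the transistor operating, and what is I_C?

Assume active: I_B = (5.1 − 0.7)/39 = 0.113 mA, giving I_C = β·I_B = 11.3 mA.
But then V_CE = 8.3 − 11.3×10 = -105 V < V_CE(sat) = 0.2 V — impossible in the active region.
So the transistor is saturated. With V_CE = 0.2 V, I_C = (V_CC − 0.2)/R_C = 8.1/10 = 0.81 mA.
Check: β·I_B = 11.3 mA > I_C = 0.81 mA, confirming saturation.

saturation; I_C ≈ 0.81 mA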